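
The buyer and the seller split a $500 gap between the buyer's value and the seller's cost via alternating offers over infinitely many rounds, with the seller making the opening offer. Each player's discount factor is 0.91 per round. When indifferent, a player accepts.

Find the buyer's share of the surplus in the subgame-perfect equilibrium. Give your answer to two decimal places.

238.22

In a stationary SPE each proposer offers the other exactly their discounted continuation value.
If the seller keeps x when proposing and the buyer keeps y when proposing, then x = 500 − 0.91y and y = 500 − 0.91x.
Solving: x = 500(1 − 0.91) / (1 − 0.91·0.91) = 45 / 0.1719 ≈ 261.7801.
The buyer gets 500 − 261.7801 ≈ 238.2199.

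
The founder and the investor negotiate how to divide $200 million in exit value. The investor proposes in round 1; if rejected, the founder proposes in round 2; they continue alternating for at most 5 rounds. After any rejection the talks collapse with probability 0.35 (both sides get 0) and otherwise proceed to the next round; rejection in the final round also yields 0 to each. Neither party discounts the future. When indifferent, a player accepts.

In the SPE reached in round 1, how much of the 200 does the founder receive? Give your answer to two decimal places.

Round 5 (the investor proposes): the founder will accept anything ≥ 0, so the investor offers 0 and keeps 200.
Round 4 (the founder proposes): rejecting gives the investor an expected 0.65 × 200 = 130, so the founder offers 130, keeping 70.
Round 3 (the investor proposes): rejecting gives the founder an expected 0.65 × 70 = 45.5, so the investor offers 45.5, keeping 154.5.
Round 2 (the founder proposes): rejecting gives the investor an expected 0.65 × 154.5 = 100.425; the founder offers that and keeps 99.575.
Round 1 (the investor proposes): rejecting gives the founder an expected 0.65 × 99.575 = 64.72375; the investor offers that and keeps 135.27625.

64.72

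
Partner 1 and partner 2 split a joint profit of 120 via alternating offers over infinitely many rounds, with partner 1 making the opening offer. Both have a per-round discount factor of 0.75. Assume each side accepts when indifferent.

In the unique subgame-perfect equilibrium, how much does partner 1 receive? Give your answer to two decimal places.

68.57

When partner 1 proposes, partner 2 accepts any offer worth at least 0.75 times what partner 2 would get by proposing next round; and vice versa.
This gives x = 120 − 0.75y and y = 120 − 0.75x, where x and y are each side's share when it proposes.
Hence (1 − 0.75·0.75)x = 120(1 − 0.75), i.e. 0.4375·x = 30.
x ≈ 68.5714; partner 2's share is 120 − x ≈ 51.4286.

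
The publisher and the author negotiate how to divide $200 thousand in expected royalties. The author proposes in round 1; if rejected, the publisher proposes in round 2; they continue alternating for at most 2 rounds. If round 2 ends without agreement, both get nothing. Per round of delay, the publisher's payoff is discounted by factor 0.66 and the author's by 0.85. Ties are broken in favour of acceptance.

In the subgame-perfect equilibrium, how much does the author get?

Round 2 (the publisher proposes): rejection yields 0 for the author; the publisher offers 0 and keeps 200.
Round 1 (the author proposes): the publisher can get 200 next round, worth 0.66 × 200 = 132 now. The author offers 132 and keeps 200 − 132 = 68.

68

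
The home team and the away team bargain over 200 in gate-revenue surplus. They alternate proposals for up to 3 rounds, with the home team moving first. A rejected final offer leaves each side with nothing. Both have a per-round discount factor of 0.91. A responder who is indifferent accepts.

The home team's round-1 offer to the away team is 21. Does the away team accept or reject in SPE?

Accept

Round 3 (the home team proposes): the away team will accept anything ≥ 0, so the home team offers 0 and keeps 200.
Round 2 (the away team proposes): the home team can get 200 next round, worth 0.91 × 200 = 182 now. The away team offers 182 and keeps 200 − 182 = 18.
So by rejecting in round 1, the away team gets 18 next round, worth 0.91 × 18 = 16.38 now.
Offer 21 ≥ 16.38, so the away team accepts.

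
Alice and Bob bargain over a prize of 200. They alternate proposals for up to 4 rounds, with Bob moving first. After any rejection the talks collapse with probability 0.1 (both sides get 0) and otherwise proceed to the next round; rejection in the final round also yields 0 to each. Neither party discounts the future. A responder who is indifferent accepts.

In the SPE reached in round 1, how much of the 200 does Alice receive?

163.8

Round 4 (Alice proposes): rejection yields 0 for Bob; Alice offers 0 and keeps 200.
Round 3 (Bob proposes): rejecting gives Alice an expected 0.9 × 200 = 180; Bob offers that and keeps 20.
Round 2 (Alice proposes): rejecting gives Bob an expected 0.9 × 20 = 18, so Alice offers 18, keeping 182.
Round 1 (Bob proposes): rejecting gives Alice an expected 0.9 × 182 = 163.8; Bob offers that and keeps 36.2.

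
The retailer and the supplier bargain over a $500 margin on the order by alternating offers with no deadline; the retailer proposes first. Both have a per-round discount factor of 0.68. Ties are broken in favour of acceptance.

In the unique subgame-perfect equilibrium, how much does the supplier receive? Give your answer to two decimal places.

In a stationary SPE each proposer offers the other exactly their discounted continuation value.
If the retailer keeps x when proposing and the supplier keeps y when proposing, then x = 500 − 0.68y and y = 500 − 0.68x.
Solving: x = 500(1 − 0.68) / (1 − 0.68·0.68) = 160 / 0.5376 ≈ 297.6190.
The supplier gets 500 − 297.6190 ≈ 202.3810.

202.38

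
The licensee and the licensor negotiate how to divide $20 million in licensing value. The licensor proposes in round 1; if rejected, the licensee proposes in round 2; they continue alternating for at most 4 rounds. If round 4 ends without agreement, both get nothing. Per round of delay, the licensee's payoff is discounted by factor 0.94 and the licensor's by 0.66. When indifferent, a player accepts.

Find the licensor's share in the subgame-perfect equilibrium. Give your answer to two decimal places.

Round 4 (the licensee proposes): rejection yields 0 for the licensor; the licensee offers 0 and keeps 20.
Round 3 (the licensor proposes): the licensee can get 20 next round, worth 0.94 × 20 = 18.8 now, so the licensor offers 18.8, keeping 1.2.
Round 2 (the licensee proposes): the licensor can get 1.2 next round, worth 0.66 × 1.2 = 0.792 now; the licensee offers that and keeps 19.208.
Round 1 (the licensor proposes): the licensee can get 19.208 next round, worth 0.94 × 19.208 = 18.05552 now; the licensor offers that and keeps 1.94448.

1.94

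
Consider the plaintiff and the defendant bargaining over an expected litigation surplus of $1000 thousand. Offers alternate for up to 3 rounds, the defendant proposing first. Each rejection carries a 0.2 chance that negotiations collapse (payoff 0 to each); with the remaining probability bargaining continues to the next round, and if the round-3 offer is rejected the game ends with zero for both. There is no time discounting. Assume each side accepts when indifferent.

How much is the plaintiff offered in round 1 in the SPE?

Round 3 (the defendant proposes): the plaintiff will accept anything ≥ 0, so the defendant offers 0 and keeps 1000.
Round 2 (the plaintiff proposes): rejecting gives the defendant an expected 0.8 × 1000 = 800, so the plaintiff offers 800, keeping 200.
Round 1 (the defendant proposes): rejecting gives the plaintiff an expected 0.8 × 200 = 160; the defendant offers that and keeps 840.

160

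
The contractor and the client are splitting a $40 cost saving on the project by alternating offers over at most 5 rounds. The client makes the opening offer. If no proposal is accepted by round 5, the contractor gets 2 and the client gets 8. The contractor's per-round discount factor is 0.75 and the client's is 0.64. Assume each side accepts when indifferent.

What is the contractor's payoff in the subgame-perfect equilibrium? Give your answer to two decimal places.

16.44

Round 5 (the client proposes): the contractor gets 2 if talks fail, so the client offers 2 and keeps 38.
Round 4 (the contractor proposes): the client can get 38 next round, worth 0.64 × 38 = 24.32 now; the contractor offers that and keeps 15.68.
Round 3 (the client proposes): the contractor can get 15.68 next round, worth 0.75 × 15.68 = 11.76 now, so the client offers 11.76, keeping 28.24.
Round 2 (the contractor proposes): the client can get 28.24 next round, worth 0.64 × 28.24 = 18.0736 now. The contractor offers 18.0736 and keeps 40 − 18.0736 = 21.9264.
Round 1 (the client proposes): the contractor can get 21.9264 next round, worth 0.75 × 21.9264 = 16.4448 now, so the client offers 16.4448, keeping 23.5552.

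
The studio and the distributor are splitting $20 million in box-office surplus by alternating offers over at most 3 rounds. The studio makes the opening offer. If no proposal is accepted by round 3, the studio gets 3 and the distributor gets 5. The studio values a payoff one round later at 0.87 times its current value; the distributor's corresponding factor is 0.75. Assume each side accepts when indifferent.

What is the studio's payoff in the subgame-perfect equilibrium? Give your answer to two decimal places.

14.79

Work backward from the last round.
Round 3 (the studio proposes): the distributor gets 5 if talks fail, so the studio offers 5 and keeps 15.
Round 2 (the distributor proposes): the studio can get 15 next round, worth 0.87 × 15 = 13.05 now. The distributor offers 13.05 and keeps 20 − 13.05 = 6.95.
Round 1 (the studio proposes): the distributor can get 6.95 next round, worth 0.75 × 6.95 = 5.2125 now; the studio offers that and keeps 14.7875.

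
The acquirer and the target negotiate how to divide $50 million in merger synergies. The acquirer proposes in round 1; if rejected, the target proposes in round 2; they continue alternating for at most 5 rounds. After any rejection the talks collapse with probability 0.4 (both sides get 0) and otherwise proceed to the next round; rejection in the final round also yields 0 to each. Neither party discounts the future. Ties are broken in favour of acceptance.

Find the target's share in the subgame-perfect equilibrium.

16.32

Round 5 (the acquirer proposes): rejection yields 0 for the target; the acquirer offers 0 and keeps 50.
Round 4 (the target proposes): rejecting gives the acquirer an expected 0.6 × 50 = 30; the target offers that and keeps 20.
Round 3 (the acquirer proposes): rejecting gives the target an expected 0.6 × 20 = 12. The acquirer offers 12 and keeps 50 − 12 = 38.
Round 2 (the target proposes): rejecting gives the acquirer an expected 0.6 × 38 = 22.8. The target offers 22.8 and keeps 50 − 22.8 = 27.2.
Round 1 (the acquirer proposes): rejecting gives the target an expected 0.6 × 27.2 = 16.32. The acquirer offers 16.32 and keeps 50 − 16.32 = 33.68.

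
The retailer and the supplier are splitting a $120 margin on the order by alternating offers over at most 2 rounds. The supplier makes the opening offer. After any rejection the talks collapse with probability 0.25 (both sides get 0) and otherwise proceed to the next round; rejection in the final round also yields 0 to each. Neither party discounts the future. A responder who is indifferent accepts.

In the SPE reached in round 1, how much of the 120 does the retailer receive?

90

By backward induction:
Round 2 (the retailer proposes): the supplier will accept anything ≥ 0, so the retailer offers 0 and keeps 120.
Round 1 (the supplier proposes): rejecting gives the retailer an expected 0.75 × 120 = 90; the supplier offers that and keeps 30.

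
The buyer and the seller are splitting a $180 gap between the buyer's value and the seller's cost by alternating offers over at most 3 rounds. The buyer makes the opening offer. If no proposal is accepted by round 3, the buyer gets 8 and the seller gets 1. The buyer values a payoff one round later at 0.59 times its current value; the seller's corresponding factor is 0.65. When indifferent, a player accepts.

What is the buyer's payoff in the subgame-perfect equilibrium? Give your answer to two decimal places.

131.65

Round 3 (the buyer proposes): the seller gets 1 if talks fail, so the buyer offers 1 and keeps 179.
Round 2 (the seller proposes): the buyer can get 179 next round, worth 0.59 × 179 = 105.61 now. The seller offers 105.61 and keeps 180 − 105.61 = 74.39.
Round 1 (the buyer proposes): the seller can get 74.39 next round, worth 0.65 × 74.39 = 48.3535 now. The buyer offers 48.3535 and keeps 180 − 48.3535 = 131.6465.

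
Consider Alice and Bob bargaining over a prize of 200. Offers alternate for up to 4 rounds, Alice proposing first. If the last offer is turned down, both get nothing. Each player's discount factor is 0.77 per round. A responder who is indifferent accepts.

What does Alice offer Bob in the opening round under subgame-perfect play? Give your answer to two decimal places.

Round 4 (Bob proposes): Alice will accept anything ≥ 0, so Bob offers 0 and keeps 200.
Round 3 (Alice proposes): Bob can get 200 next round, worth 0.77 × 200 = 154 now, so Alice offers 154, keeping 46.
Round 2 (Bob proposes): Alice can get 46 next round, worth 0.77 × 46 = 35.42 now, so Bob offers 35.42, keeping 164.58.
Round 1 (Alice proposes): Bob can get 164.58 next round, worth 0.77 × 164.58 = 126.7266 now, so Alice offers 126.7266, keeping 73.2734.

126.73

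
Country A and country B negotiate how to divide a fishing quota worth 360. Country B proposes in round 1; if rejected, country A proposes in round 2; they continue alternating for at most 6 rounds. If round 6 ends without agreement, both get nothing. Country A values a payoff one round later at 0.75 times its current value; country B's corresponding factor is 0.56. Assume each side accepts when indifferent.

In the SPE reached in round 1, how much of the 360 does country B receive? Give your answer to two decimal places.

143.68

Work backward from the last round.
Round 6 (country A proposes): country B will accept anything ≥ 0, so country A offers 0 and keeps 360.
Round 5 (country B proposes): country A can get 360 next round, worth 0.75 × 360 = 270 now; country B offers that and keeps 90.
Round 4 (country A proposes): country B can get 90 next round, worth 0.56 × 90 = 50.4 now; country A offers that and keeps 309.6.
Round 3 (country B proposes): country A can get 309.6 next round, worth 0.75 × 309.6 = 232.2 now, so country B offers 232.2, keeping 127.8.
Round 2 (country A proposes): country B can get 127.8 next round, worth 0.56 × 127.8 = 71.568 now; country A offers that and keeps 288.432.
Round 1 (country B proposes): country A can get 288.432 next round, worth 0.75 × 288.432 = 216.324 now, so country B offers 216.324, keeping 143.676.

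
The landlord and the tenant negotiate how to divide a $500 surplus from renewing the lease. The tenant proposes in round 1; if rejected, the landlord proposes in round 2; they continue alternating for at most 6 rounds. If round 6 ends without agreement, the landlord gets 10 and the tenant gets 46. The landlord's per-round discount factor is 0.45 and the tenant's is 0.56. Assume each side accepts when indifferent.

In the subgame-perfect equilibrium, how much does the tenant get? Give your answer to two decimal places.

363.08

Round 6 (the landlord proposes): the tenant gets 46 if talks fail, so the landlord offers 46 and keeps 454.
Round 5 (the tenant proposes): the landlord can get 454 next round, worth 0.45 × 454 = 204.3 now. The tenant offers 204.3 and keeps 500 − 204.3 = 295.7.
Round 4 (the landlord proposes): the tenant can get 295.7 next round, worth 0.56 × 295.7 = 165.592 now; the landlord offers that and keeps 334.408.
Round 3 (the tenant proposes): the landlord can get 334.408 next round, worth 0.45 × 334.408 = 150.4836 now; the tenant offers that and keeps 349.5164.
Round 2 (the landlord proposes): the tenant can get 349.5164 next round, worth 0.56 × 349.5164 = 195.729184 now, so the landlord offers 195.729184, keeping 304.270816.
Round 1 (the tenant proposes): the landlord can get 304.270816 next round, worth 0.45 × 304.270816 = 136.9218672 now, so the tenant offers 136.9218672, keeping 363.0781328.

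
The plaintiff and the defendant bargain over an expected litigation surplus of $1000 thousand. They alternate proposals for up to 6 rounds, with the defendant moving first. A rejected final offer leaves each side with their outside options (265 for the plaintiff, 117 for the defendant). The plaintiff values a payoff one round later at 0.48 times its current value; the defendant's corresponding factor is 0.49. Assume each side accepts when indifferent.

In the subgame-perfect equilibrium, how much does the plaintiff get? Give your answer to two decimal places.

325.82

Round 6 (the plaintiff proposes): the defendant gets 117 if talks fail, so the plaintiff offers 117 and keeps 883.
Round 5 (the defendant proposes): the plaintiff can get 883 next round, worth 0.48 × 883 = 423.84 now, so the defendant offers 423.84, keeping 576.16.
Round 4 (the plaintiff proposes): the defendant can get 576.16 next round, worth 0.49 × 576.16 = 282.3184 now. The plaintiff offers 282.3184 and keeps 1000 − 282.3184 = 717.6816.
Round 3 (the defendant proposes): the plaintiff can get 717.6816 next round, worth 0.48 × 717.6816 = 344.487168 now; the defendant offers that and keeps 655.512832.
Round 2 (the plaintiff proposes): the defendant can get 655.512832 next round, worth 0.49 × 655.512832 = 321.20128768 now. The plaintiff offers 321.20128768 and keeps 1000 − 321.20128768 = 678.79871232.
Round 1 (the defendant proposes): the plaintiff can get 678.79871232 next round, worth 0.48 × 678.79871232 = 325.8233819136 now; the defendant offers that and keeps 674.1766180864.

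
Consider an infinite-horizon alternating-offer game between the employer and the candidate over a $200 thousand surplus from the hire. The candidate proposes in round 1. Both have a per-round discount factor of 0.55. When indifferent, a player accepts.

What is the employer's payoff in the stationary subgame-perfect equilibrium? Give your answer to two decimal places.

Let x be the candidate's share when the candidate proposes and y be the employer's share when the employer proposes.
The employer accepts iff offered ≥ 0.55·y, so x = 200 − 0.55y. Symmetrically y = 200 − 0.55x.
Substituting: x = 200 − 0.55(200 − 0.55x), giving x(1 − 0.55·0.55) = 200(1 − 0.55).
So x = 200 × 0.45 / 0.6975 ≈ 129.0323, and the employer receives 200 − x ≈ 70.9677.

70.97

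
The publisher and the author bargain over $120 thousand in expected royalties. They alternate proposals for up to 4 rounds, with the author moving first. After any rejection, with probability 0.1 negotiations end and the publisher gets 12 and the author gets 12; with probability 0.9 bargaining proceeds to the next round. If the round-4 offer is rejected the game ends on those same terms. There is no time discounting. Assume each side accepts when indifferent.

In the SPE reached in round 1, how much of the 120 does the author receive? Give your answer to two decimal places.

29.38

By backward induction:
Round 4 (the publisher proposes): the author gets 12 if talks fail, so the publisher offers 12 and keeps 108.
Round 3 (the author proposes): rejecting gives the publisher an expected 0.9 × 108 + 0.1 × 12 = 98.4, so the author offers 98.4, keeping 21.6.
Round 2 (the publisher proposes): rejecting gives the author an expected 0.9 × 21.6 + 0.1 × 12 = 20.64; the publisher offers that and keeps 99.36.
Round 1 (the author proposes): rejecting gives the publisher an expected 0.9 × 99.36 + 0.1 × 12 = 90.624, so the author offers 90.624, keeping 29.376.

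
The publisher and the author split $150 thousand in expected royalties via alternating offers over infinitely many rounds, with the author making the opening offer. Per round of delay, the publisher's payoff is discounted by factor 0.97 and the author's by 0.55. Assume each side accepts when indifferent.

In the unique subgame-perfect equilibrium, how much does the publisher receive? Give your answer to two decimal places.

Let x be the author's share when the author proposes and y be the publisher's share when the publisher proposes.
The publisher accepts iff offered ≥ 0.97·y, so x = 150 − 0.97y. Symmetrically y = 150 − 0.55x.
Substituting: x = 150 − 0.97(150 − 0.55x), giving x(1 − 0.55·0.97) = 150(1 − 0.97).
So x = 150 × 0.03 / 0.4665 ≈ 9.6463, and the publisher receives 150 − x ≈ 140.3537.

140.35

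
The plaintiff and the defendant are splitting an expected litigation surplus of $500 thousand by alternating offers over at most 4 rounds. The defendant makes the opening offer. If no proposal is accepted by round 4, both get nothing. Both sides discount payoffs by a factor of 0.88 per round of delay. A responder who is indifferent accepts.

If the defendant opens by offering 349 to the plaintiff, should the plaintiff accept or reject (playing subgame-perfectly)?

Round 4 (the plaintiff proposes): rejection yields 0 for the defendant; the plaintiff offers 0 and keeps 500.
Round 3 (the defendant proposes): the plaintiff can get 500 next round, worth 0.88 × 500 = 440 now. The defendant offers 440 and keeps 500 − 440 = 60.
Round 2 (the plaintiff proposes): the defendant can get 60 next round, worth 0.88 × 60 = 52.8 now. The plaintiff offers 52.8 and keeps 500 − 52.8 = 447.2.
So by rejecting in round 1, the plaintiff gets 447.2 next round, worth 0.88 × 447.2 = 393.536 now.
Offer 349 < 393.536, so the plaintiff rejects.

Reject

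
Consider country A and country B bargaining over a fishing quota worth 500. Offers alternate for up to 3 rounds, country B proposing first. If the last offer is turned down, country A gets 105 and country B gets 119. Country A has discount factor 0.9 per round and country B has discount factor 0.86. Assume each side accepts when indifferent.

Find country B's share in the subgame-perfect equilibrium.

Round 3 (country B proposes): country A gets 105 if talks fail, so country B offers 105 and keeps 395.
Round 2 (country A proposes): country B can get 395 next round, worth 0.86 × 395 = 339.7 now. Country A offers 339.7 and keeps 500 − 339.7 = 160.3.
Round 1 (country B proposes): country A can get 160.3 next round, worth 0.9 × 160.3 = 144.27 now. Country B offers 144.27 and keeps 500 − 144.27 = 355.73.

355.73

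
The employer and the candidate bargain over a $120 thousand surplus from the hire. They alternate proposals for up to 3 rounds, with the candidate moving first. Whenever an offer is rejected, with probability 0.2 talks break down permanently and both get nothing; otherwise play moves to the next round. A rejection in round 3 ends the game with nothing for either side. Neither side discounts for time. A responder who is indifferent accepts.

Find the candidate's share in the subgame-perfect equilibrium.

Round 3 (the candidate proposes): the employer will accept anything ≥ 0, so the candidate offers 0 and keeps 120.
Round 2 (the employer proposes): rejecting gives the candidate an expected 0.8 × 120 = 96; the employer offers that and keeps 24.
Round 1 (the candidate proposes): rejecting gives the employer an expected 0.8 × 24 = 19.2, so the candidate offers 19.2, keeping 100.8.

100.8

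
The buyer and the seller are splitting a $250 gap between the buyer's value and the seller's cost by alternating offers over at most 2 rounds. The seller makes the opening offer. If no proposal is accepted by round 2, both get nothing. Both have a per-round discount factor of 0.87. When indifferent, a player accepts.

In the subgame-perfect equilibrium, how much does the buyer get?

217.5

Round 2 (the buyer proposes): the seller will accept anything ≥ 0, so the buyer offers 0 and keeps 250.
Round 1 (the seller proposes): the buyer can get 250 next round, worth 0.87 × 250 = 217.5 now, so the seller offers 217.5, keeping 32.5.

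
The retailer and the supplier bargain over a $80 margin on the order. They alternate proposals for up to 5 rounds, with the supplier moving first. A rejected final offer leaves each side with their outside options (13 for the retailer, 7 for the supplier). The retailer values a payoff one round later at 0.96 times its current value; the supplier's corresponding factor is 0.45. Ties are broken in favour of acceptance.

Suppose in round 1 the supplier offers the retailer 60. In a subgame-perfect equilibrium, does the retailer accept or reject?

Work out the retailer's continuation value if the offer is rejected.
Round 5 (the supplier proposes): the retailer gets 13 if talks fail, so the supplier offers 13 and keeps 67.
Round 4 (the retailer proposes): the supplier can get 67 next round, worth 0.45 × 67 = 30.15 now; the retailer offers that and keeps 49.85.
Round 3 (the supplier proposes): the retailer can get 49.85 next round, worth 0.96 × 49.85 = 47.856 now. The supplier offers 47.856 and keeps 80 − 47.856 = 32.144.
Round 2 (the retailer proposes): the supplier can get 32.144 next round, worth 0.45 × 32.144 = 14.4648 now, so the retailer offers 14.4648, keeping 65.5352.
So by rejecting in round 1, the retailer gets 65.5352 next round, worth 0.96 × 65.5352 = 62.913792 now.
Offer 60 < 62.913792, so the retailer rejects.

Reject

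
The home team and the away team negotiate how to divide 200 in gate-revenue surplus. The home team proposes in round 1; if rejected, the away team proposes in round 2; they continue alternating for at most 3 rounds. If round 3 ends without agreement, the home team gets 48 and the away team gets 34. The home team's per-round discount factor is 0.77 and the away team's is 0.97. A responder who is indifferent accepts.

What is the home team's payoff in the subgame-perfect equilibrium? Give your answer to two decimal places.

129.99

Round 3 (the home team proposes): the away team gets 34 if talks fail, so the home team offers 34 and keeps 166.
Round 2 (the away team proposes): the home team can get 166 next round, worth 0.77 × 166 = 127.82 now. The away team offers 127.82 and keeps 200 − 127.82 = 72.18.
Round 1 (the home team proposes): the away team can get 72.18 next round, worth 0.97 × 72.18 = 70.0146 now; the home team offers that and keeps 129.9854.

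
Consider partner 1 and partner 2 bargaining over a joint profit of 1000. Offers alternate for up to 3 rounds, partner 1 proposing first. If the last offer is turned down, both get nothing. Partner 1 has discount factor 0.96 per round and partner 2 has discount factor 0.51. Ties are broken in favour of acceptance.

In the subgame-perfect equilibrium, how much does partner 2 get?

Round 3 (partner 1 proposes): rejection yields 0 for partner 2; partner 1 offers 0 and keeps 1000.
Round 2 (partner 2 proposes): partner 1 can get 1000 next round, worth 0.96 × 1000 = 960 now. Partner 2 offers 960 and keeps 1000 − 960 = 40.
Round 1 (partner 1 proposes): partner 2 can get 40 next round, worth 0.51 × 40 = 20.4 now. Partner 1 offers 20.4 and keeps 1000 − 20.4 = 979.6.

20.4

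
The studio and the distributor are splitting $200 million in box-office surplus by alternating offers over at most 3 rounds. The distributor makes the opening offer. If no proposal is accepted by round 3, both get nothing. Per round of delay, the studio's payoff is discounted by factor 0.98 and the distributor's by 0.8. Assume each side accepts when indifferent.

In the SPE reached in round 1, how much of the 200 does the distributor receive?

160.8

Solve by backward induction from round 3.
Round 3 (the distributor proposes): the studio will accept anything ≥ 0, so the distributor offers 0 and keeps 200.
Round 2 (the studio proposes): the distributor can get 200 next round, worth 0.8 × 200 = 160 now. The studio offers 160 and keeps 200 − 160 = 40.
Round 1 (the distributor proposes): the studio can get 40 next round, worth 0.98 × 40 = 39.2 now; the distributor offers that and keeps 160.8.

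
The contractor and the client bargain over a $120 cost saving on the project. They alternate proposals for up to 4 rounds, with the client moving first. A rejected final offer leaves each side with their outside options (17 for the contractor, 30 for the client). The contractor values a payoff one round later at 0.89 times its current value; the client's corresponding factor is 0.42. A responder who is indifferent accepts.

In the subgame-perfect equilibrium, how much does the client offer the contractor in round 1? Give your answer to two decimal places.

91.89

Work backward from the last round.
Round 4 (the contractor proposes): the client gets 30 if talks fail, so the contractor offers 30 and keeps 90.
Round 3 (the client proposes): the contractor can get 90 next round, worth 0.89 × 90 = 80.1 now, so the client offers 80.1, keeping 39.9.
Round 2 (the contractor proposes): the client can get 39.9 next round, worth 0.42 × 39.9 = 16.758 now. The contractor offers 16.758 and keeps 120 − 16.758 = 103.242.
Round 1 (the client proposes): the contractor can get 103.242 next round, worth 0.89 × 103.242 = 91.88538 now; the client offers that and keeps 28.11462.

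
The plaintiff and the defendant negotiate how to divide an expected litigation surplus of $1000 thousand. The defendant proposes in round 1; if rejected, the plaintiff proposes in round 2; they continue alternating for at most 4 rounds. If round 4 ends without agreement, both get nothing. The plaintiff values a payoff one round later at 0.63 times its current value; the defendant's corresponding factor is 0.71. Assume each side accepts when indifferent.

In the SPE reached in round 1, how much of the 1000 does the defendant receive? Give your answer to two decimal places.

535.50

By backward induction:
Round 4 (the plaintiff proposes): rejection yields 0 for the defendant; the plaintiff offers 0 and keeps 1000.
Round 3 (the defendant proposes): the plaintiff can get 1000 next round, worth 0.63 × 1000 = 630 now. The defendant offers 630 and keeps 1000 − 630 = 370.
Round 2 (the plaintiff proposes): the defendant can get 370 next round, worth 0.71 × 370 = 262.7 now; the plaintiff offers that and keeps 737.3.
Round 1 (the defendant proposes): the plaintiff can get 737.3 next round, worth 0.63 × 737.3 = 464.499 now, so the defendant offers 464.499, keeping 535.501.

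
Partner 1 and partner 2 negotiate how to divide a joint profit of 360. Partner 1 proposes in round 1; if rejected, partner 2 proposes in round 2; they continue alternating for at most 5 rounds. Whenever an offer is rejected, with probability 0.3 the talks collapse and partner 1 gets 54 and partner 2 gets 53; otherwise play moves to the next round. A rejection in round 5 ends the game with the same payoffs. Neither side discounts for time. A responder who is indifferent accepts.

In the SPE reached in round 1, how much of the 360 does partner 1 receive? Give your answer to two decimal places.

Round 5 (partner 1 proposes): partner 2 gets 53 if talks fail, so partner 1 offers 53 and keeps 307.
Round 4 (partner 2 proposes): rejecting gives partner 1 an expected 0.7 × 307 + 0.3 × 54 = 231.1. Partner 2 offers 231.1 and keeps 360 − 231.1 = 128.9.
Round 3 (partner 1 proposes): rejecting gives partner 2 an expected 0.7 × 128.9 + 0.3 × 53 = 106.13. Partner 1 offers 106.13 and keeps 360 − 106.13 = 253.87.
Round 2 (partner 2 proposes): rejecting gives partner 1 an expected 0.7 × 253.87 + 0.3 × 54 = 193.909, so partner 2 offers 193.909, keeping 166.091.
Round 1 (partner 1 proposes): rejecting gives partner 2 an expected 0.7 × 166.091 + 0.3 × 53 = 132.1637. Partner 1 offers 132.1637 and keeps 360 − 132.1637 = 227.8363.

227.84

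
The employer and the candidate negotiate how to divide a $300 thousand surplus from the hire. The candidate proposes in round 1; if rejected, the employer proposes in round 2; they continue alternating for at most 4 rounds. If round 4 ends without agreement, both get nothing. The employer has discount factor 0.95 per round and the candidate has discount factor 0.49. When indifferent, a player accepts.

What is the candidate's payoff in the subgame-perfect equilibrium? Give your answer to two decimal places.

21.98

Work backward from the last round.
Round 4 (the employer proposes): rejection yields 0 for the candidate; the employer offers 0 and keeps 300.
Round 3 (the candidate proposes): the employer can get 300 next round, worth 0.95 × 300 = 285 now; the candidate offers that and keeps 15.
Round 2 (the employer proposes): the candidate can get 15 next round, worth 0.49 × 15 = 7.35 now, so the employer offers 7.35, keeping 292.65.
Round 1 (the candidate proposes): the employer can get 292.65 next round, worth 0.95 × 292.65 = 278.0175 now. The candidate offers 278.0175 and keeps 300 − 278.0175 = 21.9825.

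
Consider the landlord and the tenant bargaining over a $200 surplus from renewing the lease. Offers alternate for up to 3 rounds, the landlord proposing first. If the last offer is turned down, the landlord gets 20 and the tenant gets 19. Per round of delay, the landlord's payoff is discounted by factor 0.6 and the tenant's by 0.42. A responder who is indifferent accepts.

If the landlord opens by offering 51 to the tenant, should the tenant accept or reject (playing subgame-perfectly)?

Round 3 (the landlord proposes): the tenant gets 19 if talks fail, so the landlord offers 19 and keeps 181.
Round 2 (the tenant proposes): the landlord can get 181 next round, worth 0.6 × 181 = 108.6 now; the tenant offers that and keeps 91.4.
So by rejecting in round 1, the tenant gets 91.4 next round, worth 0.42 × 91.4 = 38.388 now.
Offer 51 ≥ 38.388, so the tenant accepts.

Accept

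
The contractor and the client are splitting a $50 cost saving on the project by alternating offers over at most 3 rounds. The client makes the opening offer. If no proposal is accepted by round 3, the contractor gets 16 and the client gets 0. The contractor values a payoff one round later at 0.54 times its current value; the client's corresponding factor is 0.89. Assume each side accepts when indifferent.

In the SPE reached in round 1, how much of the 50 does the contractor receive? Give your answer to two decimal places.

10.66

Round 3 (the client proposes): the contractor gets 16 if talks fail, so the client offers 16 and keeps 34.
Round 2 (the contractor proposes): the client can get 34 next round, worth 0.89 × 34 = 30.26 now; the contractor offers that and keeps 19.74.
Round 1 (the client proposes): the contractor can get 19.74 next round, worth 0.54 × 19.74 = 10.6596 now; the client offers that and keeps 39.3404.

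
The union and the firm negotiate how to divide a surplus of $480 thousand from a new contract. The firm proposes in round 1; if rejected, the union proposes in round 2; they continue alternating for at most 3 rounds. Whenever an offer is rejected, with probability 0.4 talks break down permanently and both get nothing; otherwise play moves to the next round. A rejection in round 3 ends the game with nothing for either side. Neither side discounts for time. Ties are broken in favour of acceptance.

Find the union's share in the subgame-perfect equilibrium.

By backward induction:
Round 3 (the firm proposes): rejection yields 0 for the union; the firm offers 0 and keeps 480.
Round 2 (the union proposes): rejecting gives the firm an expected 0.6 × 480 = 288; the union offers that and keeps 192.
Round 1 (the firm proposes): rejecting gives the union an expected 0.6 × 192 = 115.2, so the firm offers 115.2, keeping 364.8.

115.2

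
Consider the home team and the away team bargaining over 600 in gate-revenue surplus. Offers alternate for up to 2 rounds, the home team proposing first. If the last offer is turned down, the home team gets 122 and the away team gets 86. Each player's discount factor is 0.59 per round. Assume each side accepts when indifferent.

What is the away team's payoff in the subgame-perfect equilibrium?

282.02

Round 2 (the away team proposes): the home team gets 122 if talks fail, so the away team offers 122 and keeps 478.
Round 1 (the home team proposes): the away team can get 478 next round, worth 0.59 × 478 = 282.02 now, so the home team offers 282.02, keeping 317.98.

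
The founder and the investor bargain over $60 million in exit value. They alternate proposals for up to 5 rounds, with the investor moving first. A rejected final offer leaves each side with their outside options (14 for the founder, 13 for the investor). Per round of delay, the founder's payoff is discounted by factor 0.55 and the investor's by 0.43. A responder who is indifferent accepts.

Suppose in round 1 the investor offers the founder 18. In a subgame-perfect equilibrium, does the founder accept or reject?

Reject

Work out the founder's continuation value if the offer is rejected.
Round 5 (the investor proposes): the founder gets 14 if talks fail, so the investor offers 14 and keeps 46.
Round 4 (the founder proposes): the investor can get 46 next round, worth 0.43 × 46 = 19.78 now; the founder offers that and keeps 40.22.
Round 3 (the investor proposes): the founder can get 40.22 next round, worth 0.55 × 40.22 = 22.121 now. The investor offers 22.121 and keeps 60 − 22.121 = 37.879.
Round 2 (the founder proposes): the investor can get 37.879 next round, worth 0.43 × 37.879 = 16.28797 now. The founder offers 16.28797 and keeps 60 − 16.28797 = 43.71203.
So by rejecting in round 1, the founder gets 43.71203 next round, worth 0.55 × 43.71203 = 24.0416165 now.
Offer 18 < 24.0416165, so the founder rejects.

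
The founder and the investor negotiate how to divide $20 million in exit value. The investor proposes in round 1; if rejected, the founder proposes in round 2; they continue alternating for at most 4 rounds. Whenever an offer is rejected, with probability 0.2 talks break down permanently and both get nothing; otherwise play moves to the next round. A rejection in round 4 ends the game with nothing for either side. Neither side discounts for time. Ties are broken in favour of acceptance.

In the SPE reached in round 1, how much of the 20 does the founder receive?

13.44

Round 4 (the founder proposes): the investor will accept anything ≥ 0, so the founder offers 0 and keeps 20.
Round 3 (the investor proposes): rejecting gives the founder an expected 0.8 × 20 = 16; the investor offers that and keeps 4.
Round 2 (the founder proposes): rejecting gives the investor an expected 0.8 × 4 = 3.2; the founder offers that and keeps 16.8.
Round 1 (the investor proposes): rejecting gives the founder an expected 0.8 × 16.8 = 13.44, so the investor offers 13.44, keeping 6.56.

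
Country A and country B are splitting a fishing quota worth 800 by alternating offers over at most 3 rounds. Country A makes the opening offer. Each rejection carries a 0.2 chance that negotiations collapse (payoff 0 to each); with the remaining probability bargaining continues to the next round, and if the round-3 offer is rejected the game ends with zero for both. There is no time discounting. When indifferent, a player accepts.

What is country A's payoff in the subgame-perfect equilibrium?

By backward induction:
Round 3 (country A proposes): country B will accept anything ≥ 0, so country A offers 0 and keeps 800.
Round 2 (country B proposes): rejecting gives country A an expected 0.8 × 800 = 640; country B offers that and keeps 160.
Round 1 (country A proposes): rejecting gives country B an expected 0.8 × 160 = 128. Country A offers 128 and keeps 800 − 128 = 672.

672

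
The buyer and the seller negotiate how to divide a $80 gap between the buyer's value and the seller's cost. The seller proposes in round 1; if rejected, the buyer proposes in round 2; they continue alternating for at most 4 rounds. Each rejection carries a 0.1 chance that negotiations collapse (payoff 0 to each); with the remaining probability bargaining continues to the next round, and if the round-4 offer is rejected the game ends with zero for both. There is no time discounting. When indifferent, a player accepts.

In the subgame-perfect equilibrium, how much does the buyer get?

65.52

Round 4 (the buyer proposes): rejection yields 0 for the seller; the buyer offers 0 and keeps 80.
Round 3 (the seller proposes): rejecting gives the buyer an expected 0.9 × 80 = 72. The seller offers 72 and keeps 80 − 72 = 8.
Round 2 (the buyer proposes): rejecting gives the seller an expected 0.9 × 8 = 7.2. The buyer offers 7.2 and keeps 80 − 7.2 = 72.8.
Round 1 (the seller proposes): rejecting gives the buyer an expected 0.9 × 72.8 = 65.52. The seller offers 65.52 and keeps 80 − 65.52 = 14.48.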